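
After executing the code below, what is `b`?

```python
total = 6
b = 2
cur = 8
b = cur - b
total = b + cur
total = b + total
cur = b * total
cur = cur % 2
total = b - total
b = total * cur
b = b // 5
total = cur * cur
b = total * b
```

b = 8-2 = 6
total = 6+8 = 14
total = 6+14 = 20
cur = 6*20 = 120
cur = 120%2 = 0
total = 6-20 = -14
b = (-14)*0 = 0
b = 0//5 = 0
total = 0*0 = 0
b = 0*0 = 0

0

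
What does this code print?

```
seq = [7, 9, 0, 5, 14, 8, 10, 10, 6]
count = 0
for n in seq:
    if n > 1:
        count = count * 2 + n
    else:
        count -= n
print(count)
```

n=7: >1, count = 0*2+7 = 7
n=9: >1, count = 7*2+9 = 23
n=0: not >1, count = 23-0 = 23
n=5: >1, count = 23*2+5 = 51
n=14: >1, count = 51*2+14 = 116
n=8: >1, count = 116*2+8 = 240
n=10: >1, count = 240*2+10 = 490
n=10: >1, count = 490*2+10 = 990
n=6: >1, count = 990*2+6 = 1986

1986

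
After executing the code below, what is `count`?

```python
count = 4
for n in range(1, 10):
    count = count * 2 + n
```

3061

n=1: count = 4*2+1 = 9
n=2: count = 9*2+2 = 20
n=3: count = 20*2+3 = 43
n=4: count = 43*2+4 = 90
n=5: count = 90*2+5 = 185
n=6: count = 185*2+6 = 376
n=7: count = 376*2+7 = 759
n=8: count = 759*2+8 = 1526
n=9: count = 1526*2+9 = 3061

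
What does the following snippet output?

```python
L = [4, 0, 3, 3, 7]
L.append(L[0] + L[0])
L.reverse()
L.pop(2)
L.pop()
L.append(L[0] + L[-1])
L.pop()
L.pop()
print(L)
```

[8, 7, 3]

append L[0]+L[0] = 4+4 = 8 → [4, 0, 3, 3, 7, 8]
reverse → [8, 7, 3, 3, 0, 4]
pop(2) removes 3 → [8, 7, 3, 0, 4]
pop() removes 4 → [8, 7, 3, 0]
append L[0]+L[-1] = 8+0 = 8 → [8, 7, 3, 0, 8]
pop() removes 8 → [8, 7, 3, 0]
pop() removes 0 → [8, 7, 3]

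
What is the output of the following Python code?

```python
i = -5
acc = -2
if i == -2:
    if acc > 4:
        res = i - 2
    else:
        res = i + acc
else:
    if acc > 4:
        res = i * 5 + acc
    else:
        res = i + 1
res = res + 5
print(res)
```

1

i=-5, acc=-2
i == -2 is False; acc > 4 is False
→ res = i + 1 = -4
res = (-4)+5 = 1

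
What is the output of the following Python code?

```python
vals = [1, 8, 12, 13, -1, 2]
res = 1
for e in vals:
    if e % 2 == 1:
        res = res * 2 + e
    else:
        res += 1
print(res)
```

e=1: odd, res = 1*2+1 = 3
e=8: not odd, res = 3+1 = 4
e=12: not odd, res = 4+1 = 5
e=13: odd, res = 5*2+13 = 23
e=-1: odd, res = 23*2+(-1) = 45
e=2: not odd, res = 45+1 = 46

46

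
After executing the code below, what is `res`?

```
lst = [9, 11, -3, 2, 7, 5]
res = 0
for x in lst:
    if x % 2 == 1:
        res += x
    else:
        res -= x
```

x=9: odd, res = 0+9 = 9
x=11: odd, res = 9+11 = 20
x=-3: odd, res = 20+(-3) = 17
x=2: not odd, res = 17-2 = 15
x=7: odd, res = 15+7 = 22
x=5: odd, res = 22+5 = 27

27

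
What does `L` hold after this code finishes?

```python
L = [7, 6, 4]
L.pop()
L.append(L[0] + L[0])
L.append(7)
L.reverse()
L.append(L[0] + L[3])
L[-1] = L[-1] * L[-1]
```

pop() removes 4 → [7, 6]
append L[0]+L[0] = 7+7 = 14 → [7, 6, 14]
append 7 → [7, 6, 14, 7]
reverse → [7, 14, 6, 7]
append L[0]+L[3] = 7+7 = 14 → [7, 14, 6, 7, 14]
L[-1] = L[-1]*L[-1] = 14*14 = 196 → [7, 14, 6, 7, 196]

[7, 14, 6, 7, 196]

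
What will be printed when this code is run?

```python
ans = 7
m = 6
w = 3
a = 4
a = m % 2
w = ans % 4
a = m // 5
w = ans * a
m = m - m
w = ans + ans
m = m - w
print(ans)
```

7

a = 6%2 = 0
w = 7%4 = 3
a = 6//5 = 1
w = 7*1 = 7
m = 6-6 = 0
w = 7+7 = 14
m = 0-14 = -14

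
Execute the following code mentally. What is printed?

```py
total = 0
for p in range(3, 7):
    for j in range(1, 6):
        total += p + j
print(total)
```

150

p=3,j=1: total = 0+4 = 4
p=3,j=2: total = 4+5 = 9
p=3,j=3: total = 9+6 = 15
p=3,j=4: total = 15+7 = 22
p=3,j=5: total = 22+8 = 30
p=4,j=1: total = 30+5 = 35
p=4,j=2: total = 35+6 = 41
p=4,j=3: total = 41+7 = 48
p=4,j=4: total = 48+8 = 56
p=4,j=5: total = 56+9 = 65
p=5,j=1: total = 65+6 = 71
p=5,j=2: total = 71+7 = 78
p=5,j=3: total = 78+8 = 86
p=5,j=4: total = 86+9 = 95
p=5,j=5: total = 95+10 = 105
p=6,j=1: total = 105+7 = 112
p=6,j=2: total = 112+8 = 120
p=6,j=3: total = 120+9 = 129
p=6,j=4: total = 129+10 = 139
p=6,j=5: total = 139+11 = 150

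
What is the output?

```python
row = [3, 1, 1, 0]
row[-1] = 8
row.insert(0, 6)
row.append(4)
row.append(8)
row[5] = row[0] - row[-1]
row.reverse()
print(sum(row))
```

row[-1] = 8 → [3, 1, 1, 8]
insert 6 at 0 → [6, 3, 1, 1, 8]
append 4 → [6, 3, 1, 1, 8, 4]
append 8 → [6, 3, 1, 1, 8, 4, 8]
row[5] = row[0]-row[-1] = 6-8 = -2 → [6, 3, 1, 1, 8, -2, 8]
reverse → [8, -2, 8, 1, 1, 3, 6]
sum = 25

25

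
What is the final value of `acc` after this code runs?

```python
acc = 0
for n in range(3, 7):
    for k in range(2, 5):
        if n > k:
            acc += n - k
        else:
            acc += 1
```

22

n=3,k=2: 3>2, acc = 0+1 = 1
n=3,k=3: not 3>3, acc = 1+1 = 2
n=3,k=4: not 3>4, acc = 2+1 = 3
n=4,k=2: 4>2, acc = 3+2 = 5
n=4,k=3: 4>3, acc = 5+1 = 6
n=4,k=4: not 4>4, acc = 6+1 = 7
n=5,k=2: 5>2, acc = 7+3 = 10
n=5,k=3: 5>3, acc = 10+2 = 12
n=5,k=4: 5>4, acc = 12+1 = 13
n=6,k=2: 6>2, acc = 13+4 = 17
n=6,k=3: 6>3, acc = 17+3 = 20
n=6,k=4: 6>4, acc = 20+2 = 22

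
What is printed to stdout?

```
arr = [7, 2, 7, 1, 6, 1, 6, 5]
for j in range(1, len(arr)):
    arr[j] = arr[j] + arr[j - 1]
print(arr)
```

[7, 9, 16, 17, 23, 24, 30, 35]

j=1: arr[1] = 2+7 = 9 → [7, 9, 7, 1, 6, 1, 6, 5]
j=2: arr[2] = 7+9 = 16 → [7, 9, 16, 1, 6, 1, 6, 5]
j=3: arr[3] = 1+16 = 17 → [7, 9, 16, 17, 6, 1, 6, 5]
j=4: arr[4] = 6+17 = 23 → [7, 9, 16, 17, 23, 1, 6, 5]
j=5: arr[5] = 1+23 = 24 → [7, 9, 16, 17, 23, 24, 6, 5]
j=6: arr[6] = 6+24 = 30 → [7, 9, 16, 17, 23, 24, 30, 5]
j=7: arr[7] = 5+30 = 35 → [7, 9, 16, 17, 23, 24, 30, 35]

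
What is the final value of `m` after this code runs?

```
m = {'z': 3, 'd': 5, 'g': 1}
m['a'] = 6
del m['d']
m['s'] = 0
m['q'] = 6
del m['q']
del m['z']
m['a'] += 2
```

m['a'] = 6 → {'z': 3, 'd': 5, 'g': 1, 'a': 6}
del 'd' → {'z': 3, 'g': 1, 'a': 6}
m['s'] = 0 → {'z': 3, 'g': 1, 'a': 6, 's': 0}
m['q'] = 6 → {'z': 3, 'g': 1, 'a': 6, 's': 0, 'q': 6}
del 'q' → {'z': 3, 'g': 1, 'a': 6, 's': 0}
del 'z' → {'g': 1, 'a': 6, 's': 0}
m['a'] = 6+2 = 8 → {'g': 1, 'a': 8, 's': 0}

{'g': 1, 'a': 8, 's': 0}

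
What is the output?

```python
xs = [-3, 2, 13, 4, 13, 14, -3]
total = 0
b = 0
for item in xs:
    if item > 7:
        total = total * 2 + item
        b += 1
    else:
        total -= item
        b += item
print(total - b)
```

84

item=-3: not >7, total = 0-(-3) = 3; b=-3
item=2: not >7, total = 3-2 = 1; b=-1
item=13: >7, total = 1*2+13 = 15; b=0
item=4: not >7, total = 15-4 = 11; b=4
item=13: >7, total = 11*2+13 = 35; b=5
item=14: >7, total = 35*2+14 = 84; b=6
item=-3: not >7, total = 84-(-3) = 87; b=3
total-b = 87-3 = 84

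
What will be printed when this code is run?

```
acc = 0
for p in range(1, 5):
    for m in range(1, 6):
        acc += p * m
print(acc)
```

p=1,m=1: acc = 0+1 = 1
p=1,m=2: acc = 1+2 = 3
p=1,m=3: acc = 3+3 = 6
p=1,m=4: acc = 6+4 = 10
p=1,m=5: acc = 10+5 = 15
p=2,m=1: acc = 15+2 = 17
p=2,m=2: acc = 17+4 = 21
p=2,m=3: acc = 21+6 = 27
p=2,m=4: acc = 27+8 = 35
p=2,m=5: acc = 35+10 = 45
p=3,m=1: acc = 45+3 = 48
p=3,m=2: acc = 48+6 = 54
p=3,m=3: acc = 54+9 = 63
p=3,m=4: acc = 63+12 = 75
p=3,m=5: acc = 75+15 = 90
p=4,m=1: acc = 90+4 = 94
p=4,m=2: acc = 94+8 = 102
p=4,m=3: acc = 102+12 = 114
p=4,m=4: acc = 114+16 = 130
p=4,m=5: acc = 130+20 = 150

150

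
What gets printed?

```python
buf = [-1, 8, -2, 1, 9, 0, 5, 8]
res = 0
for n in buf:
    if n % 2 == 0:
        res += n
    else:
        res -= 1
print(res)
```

n=-1: not even, res = 0-1 = -1
n=8: even, res = (-1)+8 = 7
n=-2: even, res = 7+(-2) = 5
n=1: not even, res = 5-1 = 4
n=9: not even, res = 4-1 = 3
n=0: even, res = 3+0 = 3
n=5: not even, res = 3-1 = 2
n=8: even, res = 2+8 = 10

10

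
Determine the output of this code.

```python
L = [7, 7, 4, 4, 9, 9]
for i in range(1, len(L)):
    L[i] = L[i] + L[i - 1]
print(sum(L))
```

132

i=1: L[1] = 7+7 = 14 → [7, 14, 4, 4, 9, 9]
i=2: L[2] = 4+14 = 18 → [7, 14, 18, 4, 9, 9]
i=3: L[3] = 4+18 = 22 → [7, 14, 18, 22, 9, 9]
i=4: L[4] = 9+22 = 31 → [7, 14, 18, 22, 31, 9]
i=5: L[5] = 9+31 = 40 → [7, 14, 18, 22, 31, 40]
sum = 132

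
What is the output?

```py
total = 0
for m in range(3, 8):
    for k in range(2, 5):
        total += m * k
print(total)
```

m=3,k=2: total = 0+6 = 6
m=3,k=3: total = 6+9 = 15
m=3,k=4: total = 15+12 = 27
m=4,k=2: total = 27+8 = 35
m=4,k=3: total = 35+12 = 47
m=4,k=4: total = 47+16 = 63
m=5,k=2: total = 63+10 = 73
m=5,k=3: total = 73+15 = 88
m=5,k=4: total = 88+20 = 108
m=6,k=2: total = 108+12 = 120
m=6,k=3: total = 120+18 = 138
m=6,k=4: total = 138+24 = 162
m=7,k=2: total = 162+14 = 176
m=7,k=3: total = 176+21 = 197
m=7,k=4: total = 197+28 = 225

225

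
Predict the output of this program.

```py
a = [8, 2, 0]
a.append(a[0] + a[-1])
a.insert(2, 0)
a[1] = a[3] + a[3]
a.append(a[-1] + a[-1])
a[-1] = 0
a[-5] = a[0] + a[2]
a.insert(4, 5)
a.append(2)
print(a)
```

[8, 8, 0, 0, 5, 8, 0, 2]

append a[0]+a[-1] = 8+0 = 8 → [8, 2, 0, 8]
insert 0 at 2 → [8, 2, 0, 0, 8]
a[1] = a[3]+a[3] = 0+0 = 0 → [8, 0, 0, 0, 8]
append a[-1]+a[-1] = 8+8 = 16 → [8, 0, 0, 0, 8, 16]
a[-1] = 0 → [8, 0, 0, 0, 8, 0]
a[-5] = a[0]+a[2] = 8+0 = 8 → [8, 8, 0, 0, 8, 0]
insert 5 at 4 → [8, 8, 0, 0, 5, 8, 0]
append 2 → [8, 8, 0, 0, 5, 8, 0, 2]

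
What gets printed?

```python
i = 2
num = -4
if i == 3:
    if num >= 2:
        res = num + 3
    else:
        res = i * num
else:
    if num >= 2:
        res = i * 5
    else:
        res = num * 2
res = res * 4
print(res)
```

i=2, num=-4
i == 3 is False; num >= 2 is False
→ res = num * 2 = -8
res = (-8)*4 = -32

-32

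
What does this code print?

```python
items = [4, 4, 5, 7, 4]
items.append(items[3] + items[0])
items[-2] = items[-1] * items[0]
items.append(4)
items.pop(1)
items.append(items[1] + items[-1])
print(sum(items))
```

84

append items[3]+items[0] = 7+4 = 11 → [4, 4, 5, 7, 4, 11]
items[-2] = items[-1]*items[0] = 11*4 = 44 → [4, 4, 5, 7, 44, 11]
append 4 → [4, 4, 5, 7, 44, 11, 4]
pop(1) removes 4 → [4, 5, 7, 44, 11, 4]
append items[1]+items[-1] = 5+4 = 9 → [4, 5, 7, 44, 11, 4, 9]
sum = 84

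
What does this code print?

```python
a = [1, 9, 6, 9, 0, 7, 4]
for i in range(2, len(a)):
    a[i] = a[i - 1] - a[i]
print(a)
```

[1, 9, 3, -6, -6, -13, -17]

i=2: a[2] = 9-6 = 3 → [1, 9, 3, 9, 0, 7, 4]
i=3: a[3] = 3-9 = -6 → [1, 9, 3, -6, 0, 7, 4]
i=4: a[4] = (-6)-0 = -6 → [1, 9, 3, -6, -6, 7, 4]
i=5: a[5] = (-6)-7 = -13 → [1, 9, 3, -6, -6, -13, 4]
i=6: a[6] = (-13)-4 = -17 → [1, 9, 3, -6, -6, -13, -17]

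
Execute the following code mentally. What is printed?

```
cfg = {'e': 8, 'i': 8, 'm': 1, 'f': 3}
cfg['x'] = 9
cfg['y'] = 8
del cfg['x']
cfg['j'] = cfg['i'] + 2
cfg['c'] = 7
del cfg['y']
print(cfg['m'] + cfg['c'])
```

8

cfg['x'] = 9 → {'e': 8, 'i': 8, 'm': 1, 'f': 3, 'x': 9}
cfg['y'] = 8 → {'e': 8, 'i': 8, 'm': 1, 'f': 3, 'x': 9, 'y': 8}
del 'x' → {'e': 8, 'i': 8, 'm': 1, 'f': 3, 'y': 8}
cfg['j'] = cfg['i']+2 = 10 → {'e': 8, 'i': 8, 'm': 1, 'f': 3, 'y': 8, 'j': 10}
cfg['c'] = 7 → {'e': 8, 'i': 8, 'm': 1, 'f': 3, 'y': 8, 'j': 10, 'c': 7}
del 'y' → {'e': 8, 'i': 8, 'm': 1, 'f': 3, 'j': 10, 'c': 7}
cfg['m']+cfg['c'] = 1+7 = 8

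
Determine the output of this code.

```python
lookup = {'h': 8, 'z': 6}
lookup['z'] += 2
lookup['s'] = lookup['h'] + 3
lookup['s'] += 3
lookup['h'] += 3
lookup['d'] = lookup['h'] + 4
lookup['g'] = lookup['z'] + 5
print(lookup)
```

lookup['z'] = 6+2 = 8 → {'h': 8, 'z': 8}
lookup['s'] = lookup['h']+3 = 11 → {'h': 8, 'z': 8, 's': 11}
lookup['s'] = 11+3 = 14 → {'h': 8, 'z': 8, 's': 14}
lookup['h'] = 8+3 = 11 → {'h': 11, 'z': 8, 's': 14}
lookup['d'] = lookup['h']+4 = 15 → {'h': 11, 'z': 8, 's': 14, 'd': 15}
lookup['g'] = lookup['z']+5 = 13 → {'h': 11, 'z': 8, 's': 14, 'd': 15, 'g': 13}

{'h': 11, 'z': 8, 's': 14, 'd': 15, 'g': 13}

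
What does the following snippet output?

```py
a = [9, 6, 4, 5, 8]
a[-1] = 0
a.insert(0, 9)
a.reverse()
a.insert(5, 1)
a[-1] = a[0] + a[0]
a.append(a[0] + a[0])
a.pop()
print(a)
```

[0, 5, 4, 6, 9, 1, 0]

a[-1] = 0 → [9, 6, 4, 5, 0]
insert 9 at 0 → [9, 9, 6, 4, 5, 0]
reverse → [0, 5, 4, 6, 9, 9]
insert 1 at 5 → [0, 5, 4, 6, 9, 1, 9]
a[-1] = a[0]+a[0] = 0+0 = 0 → [0, 5, 4, 6, 9, 1, 0]
append a[0]+a[0] = 0+0 = 0 → [0, 5, 4, 6, 9, 1, 0, 0]
pop() removes 0 → [0, 5, 4, 6, 9, 1, 0]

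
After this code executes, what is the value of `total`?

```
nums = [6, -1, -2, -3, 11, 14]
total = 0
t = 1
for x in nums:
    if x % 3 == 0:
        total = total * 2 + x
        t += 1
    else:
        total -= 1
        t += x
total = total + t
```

x=6: %3==0, total = 0*2+6 = 6; t=2
x=-1: not %3==0, total = 6-1 = 5; t=1
x=-2: not %3==0, total = 5-1 = 4; t=-1
x=-3: %3==0, total = 4*2+(-3) = 5; t=0
x=11: not %3==0, total = 5-1 = 4; t=11
x=14: not %3==0, total = 4-1 = 3; t=25
total+t = 3+25 = 28

28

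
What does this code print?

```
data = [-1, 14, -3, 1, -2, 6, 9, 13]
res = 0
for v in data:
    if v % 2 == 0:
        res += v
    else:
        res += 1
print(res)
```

23

v=-1: not even, res = 0+1 = 1
v=14: even, res = 1+14 = 15
v=-3: not even, res = 15+1 = 16
v=1: not even, res = 16+1 = 17
v=-2: even, res = 17+(-2) = 15
v=6: even, res = 15+6 = 21
v=9: not even, res = 21+1 = 22
v=13: not even, res = 22+1 = 23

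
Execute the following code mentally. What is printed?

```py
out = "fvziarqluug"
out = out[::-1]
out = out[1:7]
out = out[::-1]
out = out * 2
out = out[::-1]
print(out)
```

reverse → 'guulqraizvf'
slice [1:7] → 'uulqra'
reverse → 'arqluu'
repeat ×2 → 'arqluuarqluu'
reverse → 'uulqrauulqra'

uulqrauulqra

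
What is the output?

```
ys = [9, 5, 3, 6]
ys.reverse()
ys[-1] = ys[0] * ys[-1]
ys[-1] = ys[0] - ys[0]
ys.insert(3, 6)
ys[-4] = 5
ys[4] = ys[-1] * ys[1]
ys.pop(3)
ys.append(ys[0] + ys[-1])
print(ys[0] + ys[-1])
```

12

reverse → [6, 3, 5, 9]
ys[-1] = ys[0]*ys[-1] = 6*9 = 54 → [6, 3, 5, 54]
ys[-1] = ys[0]-ys[0] = 6-6 = 0 → [6, 3, 5, 0]
insert 6 at 3 → [6, 3, 5, 6, 0]
ys[-4] = 5 → [6, 5, 5, 6, 0]
ys[4] = ys[-1]*ys[1] = 0*5 = 0 → [6, 5, 5, 6, 0]
pop(3) removes 6 → [6, 5, 5, 0]
append ys[0]+ys[-1] = 6+0 = 6 → [6, 5, 5, 0, 6]
ys[0]+ys[-1] = 6+6 = 12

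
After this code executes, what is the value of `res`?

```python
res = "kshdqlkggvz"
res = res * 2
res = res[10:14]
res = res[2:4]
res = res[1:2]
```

'h'

repeat ×2 → 'kshdqlkggvzkshdqlkggvz'
slice [10:14] → 'zksh'
slice [2:4] → 'sh'
slice [1:2] → 'h'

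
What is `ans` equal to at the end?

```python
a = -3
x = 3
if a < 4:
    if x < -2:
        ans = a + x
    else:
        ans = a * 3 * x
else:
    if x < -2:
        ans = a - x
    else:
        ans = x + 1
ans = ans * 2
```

a=-3, x=3
a < 4 is True; x < -2 is False
→ ans = a * 3 * x = -27
ans = (-27)*2 = -54

-54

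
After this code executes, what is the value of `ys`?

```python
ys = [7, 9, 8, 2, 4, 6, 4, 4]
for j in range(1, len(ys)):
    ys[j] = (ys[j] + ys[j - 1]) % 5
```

[7, 1, 4, 1, 0, 1, 0, 4]

j=1: ys[1] = (9+7)%5 = 1 → [7, 1, 8, 2, 4, 6, 4, 4]
j=2: ys[2] = (8+1)%5 = 4 → [7, 1, 4, 2, 4, 6, 4, 4]
j=3: ys[3] = (2+4)%5 = 1 → [7, 1, 4, 1, 4, 6, 4, 4]
j=4: ys[4] = (4+1)%5 = 0 → [7, 1, 4, 1, 0, 6, 4, 4]
j=5: ys[5] = (6+0)%5 = 1 → [7, 1, 4, 1, 0, 1, 4, 4]
j=6: ys[6] = (4+1)%5 = 0 → [7, 1, 4, 1, 0, 1, 0, 4]
j=7: ys[7] = (4+0)%5 = 4 → [7, 1, 4, 1, 0, 1, 0, 4]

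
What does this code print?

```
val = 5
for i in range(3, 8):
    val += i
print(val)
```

30

i=3: val = 5+3 = 8
i=4: val = 8+4 = 12
i=5: val = 12+5 = 17
i=6: val = 17+6 = 23
i=7: val = 23+7 = 30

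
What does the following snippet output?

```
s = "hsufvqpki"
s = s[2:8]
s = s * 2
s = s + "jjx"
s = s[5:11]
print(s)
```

slice [2:8] → 'ufvqpk'
repeat ×2 → 'ufvqpkufvqpk'
+ 'jjx' → 'ufvqpkufvqpkjjx'
slice [5:11] → 'kufvqp'

kufvqp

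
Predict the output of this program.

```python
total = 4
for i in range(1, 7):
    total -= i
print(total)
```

-17

i=1: total = 4-1 = 3
i=2: total = 3-2 = 1
i=3: total = 1-3 = -2
i=4: total = (-2)-4 = -6
i=5: total = (-6)-5 = -11
i=6: total = (-11)-6 = -17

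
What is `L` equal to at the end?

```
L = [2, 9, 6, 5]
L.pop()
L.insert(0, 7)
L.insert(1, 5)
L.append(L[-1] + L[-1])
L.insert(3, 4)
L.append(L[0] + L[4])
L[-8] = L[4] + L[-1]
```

[25, 5, 2, 4, 9, 6, 12, 16]

pop() removes 5 → [2, 9, 6]
insert 7 at 0 → [7, 2, 9, 6]
insert 5 at 1 → [7, 5, 2, 9, 6]
append L[-1]+L[-1] = 6+6 = 12 → [7, 5, 2, 9, 6, 12]
insert 4 at 3 → [7, 5, 2, 4, 9, 6, 12]
append L[0]+L[4] = 7+9 = 16 → [7, 5, 2, 4, 9, 6, 12, 16]
L[-8] = L[4]+L[-1] = 9+16 = 25 → [25, 5, 2, 4, 9, 6, 12, 16]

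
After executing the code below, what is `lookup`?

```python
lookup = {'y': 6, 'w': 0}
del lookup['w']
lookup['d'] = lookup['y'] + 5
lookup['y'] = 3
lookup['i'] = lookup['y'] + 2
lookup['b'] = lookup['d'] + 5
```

del 'w' → {'y': 6}
lookup['d'] = lookup['y']+5 = 11 → {'y': 6, 'd': 11}
lookup['y'] = 3 → {'y': 3, 'd': 11}
lookup['i'] = lookup['y']+2 = 5 → {'y': 3, 'd': 11, 'i': 5}
lookup['b'] = lookup['d']+5 = 16 → {'y': 3, 'd': 11, 'i': 5, 'b': 16}

{'y': 3, 'd': 11, 'i': 5, 'b': 16}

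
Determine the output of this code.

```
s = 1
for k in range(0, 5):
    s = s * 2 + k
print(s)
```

58

k=0: s = 1*2+0 = 2
k=1: s = 2*2+1 = 5
k=2: s = 5*2+2 = 12
k=3: s = 12*2+3 = 27
k=4: s = 27*2+4 = 58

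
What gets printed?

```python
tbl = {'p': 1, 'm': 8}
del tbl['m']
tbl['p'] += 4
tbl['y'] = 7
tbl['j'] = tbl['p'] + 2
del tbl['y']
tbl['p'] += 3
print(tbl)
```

del 'm' → {'p': 1}
tbl['p'] = 1+4 = 5 → {'p': 5}
tbl['y'] = 7 → {'p': 5, 'y': 7}
tbl['j'] = tbl['p']+2 = 7 → {'p': 5, 'y': 7, 'j': 7}
del 'y' → {'p': 5, 'j': 7}
tbl['p'] = 5+3 = 8 → {'p': 8, 'j': 7}

{'p': 8, 'j': 7}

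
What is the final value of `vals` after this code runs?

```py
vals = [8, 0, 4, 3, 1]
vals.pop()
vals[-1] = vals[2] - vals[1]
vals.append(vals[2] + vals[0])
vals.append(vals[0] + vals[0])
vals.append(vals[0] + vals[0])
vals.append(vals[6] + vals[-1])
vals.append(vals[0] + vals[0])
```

pop() removes 1 → [8, 0, 4, 3]
vals[-1] = vals[2]-vals[1] = 4-0 = 4 → [8, 0, 4, 4]
append vals[2]+vals[0] = 4+8 = 12 → [8, 0, 4, 4, 12]
append vals[0]+vals[0] = 8+8 = 16 → [8, 0, 4, 4, 12, 16]
append vals[0]+vals[0] = 8+8 = 16 → [8, 0, 4, 4, 12, 16, 16]
append vals[6]+vals[-1] = 16+16 = 32 → [8, 0, 4, 4, 12, 16, 16, 32]
append vals[0]+vals[0] = 8+8 = 16 → [8, 0, 4, 4, 12, 16, 16, 32, 16]

[8, 0, 4, 4, 12, 16, 16, 32, 16]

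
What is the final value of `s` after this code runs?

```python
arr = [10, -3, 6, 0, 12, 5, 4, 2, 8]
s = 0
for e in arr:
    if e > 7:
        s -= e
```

-30

e=10: >7, s = 0-10 = -10
e=-3: not >7
e=6: not >7
e=0: not >7
e=12: >7, s = (-10)-12 = -22
e=5: not >7
e=4: not >7
e=2: not >7
e=8: >7, s = (-22)-8 = -30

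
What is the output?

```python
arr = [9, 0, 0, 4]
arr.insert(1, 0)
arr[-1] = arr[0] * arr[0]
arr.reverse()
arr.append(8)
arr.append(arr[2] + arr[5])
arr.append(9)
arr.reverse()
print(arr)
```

insert 0 at 1 → [9, 0, 0, 0, 4]
arr[-1] = arr[0]*arr[0] = 9*9 = 81 → [9, 0, 0, 0, 81]
reverse → [81, 0, 0, 0, 9]
append 8 → [81, 0, 0, 0, 9, 8]
append arr[2]+arr[5] = 0+8 = 8 → [81, 0, 0, 0, 9, 8, 8]
append 9 → [81, 0, 0, 0, 9, 8, 8, 9]
reverse → [9, 8, 8, 9, 0, 0, 0, 81]

[9, 8, 8, 9, 0, 0, 0, 81]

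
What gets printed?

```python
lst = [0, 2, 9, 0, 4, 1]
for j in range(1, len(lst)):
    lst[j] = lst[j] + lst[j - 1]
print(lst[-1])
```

16

j=1: lst[1] = 2+0 = 2 → [0, 2, 9, 0, 4, 1]
j=2: lst[2] = 9+2 = 11 → [0, 2, 11, 0, 4, 1]
j=3: lst[3] = 0+11 = 11 → [0, 2, 11, 11, 4, 1]
j=4: lst[4] = 4+11 = 15 → [0, 2, 11, 11, 15, 1]
j=5: lst[5] = 1+15 = 16 → [0, 2, 11, 11, 15, 16]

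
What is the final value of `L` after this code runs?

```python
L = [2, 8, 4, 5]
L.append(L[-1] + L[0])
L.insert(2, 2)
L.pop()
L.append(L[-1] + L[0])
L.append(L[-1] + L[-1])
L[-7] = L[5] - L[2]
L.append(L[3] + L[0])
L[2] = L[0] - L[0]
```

[5, 8, 0, 4, 5, 7, 14, 9]

append L[-1]+L[0] = 5+2 = 7 → [2, 8, 4, 5, 7]
insert 2 at 2 → [2, 8, 2, 4, 5, 7]
pop() removes 7 → [2, 8, 2, 4, 5]
append L[-1]+L[0] = 5+2 = 7 → [2, 8, 2, 4, 5, 7]
append L[-1]+L[-1] = 7+7 = 14 → [2, 8, 2, 4, 5, 7, 14]
L[-7] = L[5]-L[2] = 7-2 = 5 → [5, 8, 2, 4, 5, 7, 14]
append L[3]+L[0] = 4+5 = 9 → [5, 8, 2, 4, 5, 7, 14, 9]
L[2] = L[0]-L[0] = 5-5 = 0 → [5, 8, 0, 4, 5, 7, 14, 9]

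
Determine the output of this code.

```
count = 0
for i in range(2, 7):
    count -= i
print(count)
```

i=2: count = 0-2 = -2
i=3: count = (-2)-3 = -5
i=4: count = (-5)-4 = -9
i=5: count = (-9)-5 = -14
i=6: count = (-14)-6 = -20

-20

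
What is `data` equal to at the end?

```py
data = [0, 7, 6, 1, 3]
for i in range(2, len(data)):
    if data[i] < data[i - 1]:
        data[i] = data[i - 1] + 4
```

i=2: 6<7, data[2] = 7+4 = 11 → [0, 7, 11, 1, 3]
i=3: 1<11, data[3] = 11+4 = 15 → [0, 7, 11, 15, 3]
i=4: 3<15, data[4] = 15+4 = 19 → [0, 7, 11, 15, 19]

[0, 7, 11, 15, 19]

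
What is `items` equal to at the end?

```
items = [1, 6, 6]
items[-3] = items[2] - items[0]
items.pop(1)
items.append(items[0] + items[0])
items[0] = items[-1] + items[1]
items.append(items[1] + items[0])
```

[16, 6, 10, 22]

items[-3] = items[2]-items[0] = 6-1 = 5 → [5, 6, 6]
pop(1) removes 6 → [5, 6]
append items[0]+items[0] = 5+5 = 10 → [5, 6, 10]
items[0] = items[-1]+items[1] = 10+6 = 16 → [16, 6, 10]
append items[1]+items[0] = 6+16 = 22 → [16, 6, 10, 22]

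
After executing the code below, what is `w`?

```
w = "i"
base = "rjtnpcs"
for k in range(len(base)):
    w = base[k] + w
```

'scpntjri'

k=0: prepend 'r' → 'ri'
k=1: prepend 'j' → 'jri'
k=2: prepend 't' → 'tjri'
k=3: prepend 'n' → 'ntjri'
k=4: prepend 'p' → 'pntjri'
k=5: prepend 'c' → 'cpntjri'
k=6: prepend 's' → 'scpntjri'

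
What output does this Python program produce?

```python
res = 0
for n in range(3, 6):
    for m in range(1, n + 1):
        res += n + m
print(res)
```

81

n=3,m=1: res = 0+4 = 4
n=3,m=2: res = 4+5 = 9
n=3,m=3: res = 9+6 = 15
n=4,m=1: res = 15+5 = 20
n=4,m=2: res = 20+6 = 26
n=4,m=3: res = 26+7 = 33
n=4,m=4: res = 33+8 = 41
n=5,m=1: res = 41+6 = 47
n=5,m=2: res = 47+7 = 54
n=5,m=3: res = 54+8 = 62
n=5,m=4: res = 62+9 = 71
n=5,m=5: res = 71+10 = 81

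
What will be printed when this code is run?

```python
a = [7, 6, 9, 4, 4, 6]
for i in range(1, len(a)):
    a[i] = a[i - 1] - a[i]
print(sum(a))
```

-50

i=1: a[1] = 7-6 = 1 → [7, 1, 9, 4, 4, 6]
i=2: a[2] = 1-9 = -8 → [7, 1, -8, 4, 4, 6]
i=3: a[3] = (-8)-4 = -12 → [7, 1, -8, -12, 4, 6]
i=4: a[4] = (-12)-4 = -16 → [7, 1, -8, -12, -16, 6]
i=5: a[5] = (-16)-6 = -22 → [7, 1, -8, -12, -16, -22]
sum = -50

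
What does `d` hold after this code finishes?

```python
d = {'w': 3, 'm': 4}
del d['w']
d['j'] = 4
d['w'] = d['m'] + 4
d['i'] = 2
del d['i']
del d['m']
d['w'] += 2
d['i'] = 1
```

del 'w' → {'m': 4}
d['j'] = 4 → {'m': 4, 'j': 4}
d['w'] = d['m']+4 = 8 → {'m': 4, 'j': 4, 'w': 8}
d['i'] = 2 → {'m': 4, 'j': 4, 'w': 8, 'i': 2}
del 'i' → {'m': 4, 'j': 4, 'w': 8}
del 'm' → {'j': 4, 'w': 8}
d['w'] = 8+2 = 10 → {'j': 4, 'w': 10}
d['i'] = 1 → {'j': 4, 'w': 10, 'i': 1}

{'j': 4, 'w': 10, 'i': 1}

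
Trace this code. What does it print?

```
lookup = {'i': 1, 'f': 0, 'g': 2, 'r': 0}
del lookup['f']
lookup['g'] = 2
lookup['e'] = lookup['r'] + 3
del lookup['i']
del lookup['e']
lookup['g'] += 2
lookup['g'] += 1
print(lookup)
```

del 'f' → {'i': 1, 'g': 2, 'r': 0}
lookup['g'] = 2 → {'i': 1, 'g': 2, 'r': 0}
lookup['e'] = lookup['r']+3 = 3 → {'i': 1, 'g': 2, 'r': 0, 'e': 3}
del 'i' → {'g': 2, 'r': 0, 'e': 3}
del 'e' → {'g': 2, 'r': 0}
lookup['g'] = 2+2 = 4 → {'g': 4, 'r': 0}
lookup['g'] = 4+1 = 5 → {'g': 5, 'r': 0}

{'g': 5, 'r': 0}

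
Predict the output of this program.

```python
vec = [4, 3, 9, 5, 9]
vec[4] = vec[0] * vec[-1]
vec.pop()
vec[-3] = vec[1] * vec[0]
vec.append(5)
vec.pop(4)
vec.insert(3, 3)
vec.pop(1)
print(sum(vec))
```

21

vec[4] = vec[0]*vec[-1] = 4*9 = 36 → [4, 3, 9, 5, 36]
pop() removes 36 → [4, 3, 9, 5]
vec[-3] = vec[1]*vec[0] = 3*4 = 12 → [4, 12, 9, 5]
append 5 → [4, 12, 9, 5, 5]
pop(4) removes 5 → [4, 12, 9, 5]
insert 3 at 3 → [4, 12, 9, 3, 5]
pop(1) removes 12 → [4, 9, 3, 5]
sum = 21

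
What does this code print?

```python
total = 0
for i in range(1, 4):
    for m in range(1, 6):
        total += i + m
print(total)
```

75

i=1,m=1: total = 0+2 = 2
i=1,m=2: total = 2+3 = 5
i=1,m=3: total = 5+4 = 9
i=1,m=4: total = 9+5 = 14
i=1,m=5: total = 14+6 = 20
i=2,m=1: total = 20+3 = 23
i=2,m=2: total = 23+4 = 27
i=2,m=3: total = 27+5 = 32
i=2,m=4: total = 32+6 = 38
i=2,m=5: total = 38+7 = 45
i=3,m=1: total = 45+4 = 49
i=3,m=2: total = 49+5 = 54
i=3,m=3: total = 54+6 = 60
i=3,m=4: total = 60+7 = 67
i=3,m=5: total = 67+8 = 75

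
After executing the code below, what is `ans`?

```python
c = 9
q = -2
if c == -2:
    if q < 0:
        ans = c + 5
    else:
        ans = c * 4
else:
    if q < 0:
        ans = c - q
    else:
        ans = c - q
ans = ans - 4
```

c=9, q=-2
c == -2 is False; q < 0 is True
→ ans = c - q = 11
ans = 11-4 = 7

7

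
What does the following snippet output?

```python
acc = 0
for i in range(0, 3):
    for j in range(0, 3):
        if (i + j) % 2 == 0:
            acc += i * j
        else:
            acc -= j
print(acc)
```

1

i=0,j=0: even sum, acc = 0+0 = 0
i=0,j=1: odd sum, acc = 0-1 = -1
i=0,j=2: even sum, acc = (-1)+0 = -1
i=1,j=0: odd sum, acc = (-1)-0 = -1
i=1,j=1: even sum, acc = (-1)+1 = 0
i=1,j=2: odd sum, acc = 0-2 = -2
i=2,j=0: even sum, acc = (-2)+0 = -2
i=2,j=1: odd sum, acc = (-2)-1 = -3
i=2,j=2: even sum, acc = (-3)+4 = 1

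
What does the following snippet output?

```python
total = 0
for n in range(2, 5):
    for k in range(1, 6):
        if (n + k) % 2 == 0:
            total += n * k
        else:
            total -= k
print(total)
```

n=2,k=1: odd sum, total = 0-1 = -1
n=2,k=2: even sum, total = (-1)+4 = 3
n=2,k=3: odd sum, total = 3-3 = 0
n=2,k=4: even sum, total = 0+8 = 8
n=2,k=5: odd sum, total = 8-5 = 3
n=3,k=1: even sum, total = 3+3 = 6
n=3,k=2: odd sum, total = 6-2 = 4
n=3,k=3: even sum, total = 4+9 = 13
n=3,k=4: odd sum, total = 13-4 = 9
n=3,k=5: even sum, total = 9+15 = 24
n=4,k=1: odd sum, total = 24-1 = 23
n=4,k=2: even sum, total = 23+8 = 31
n=4,k=3: odd sum, total = 31-3 = 28
n=4,k=4: even sum, total = 28+16 = 44
n=4,k=5: odd sum, total = 44-5 = 39

39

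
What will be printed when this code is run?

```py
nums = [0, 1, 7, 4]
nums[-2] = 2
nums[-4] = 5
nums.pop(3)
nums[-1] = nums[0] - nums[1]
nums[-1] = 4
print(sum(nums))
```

10

nums[-2] = 2 → [0, 1, 2, 4]
nums[-4] = 5 → [5, 1, 2, 4]
pop(3) removes 4 → [5, 1, 2]
nums[-1] = nums[0]-nums[1] = 5-1 = 4 → [5, 1, 4]
nums[-1] = 4 → [5, 1, 4]
sum = 10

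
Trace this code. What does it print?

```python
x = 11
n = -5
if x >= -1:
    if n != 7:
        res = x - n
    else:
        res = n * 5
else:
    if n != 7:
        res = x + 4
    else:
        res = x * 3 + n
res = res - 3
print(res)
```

x=11, n=-5
x >= -1 is True; n != 7 is True
→ res = x - n = 16
res = 16-3 = 13

13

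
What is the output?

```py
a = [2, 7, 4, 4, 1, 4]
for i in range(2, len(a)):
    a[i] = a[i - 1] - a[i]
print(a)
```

[2, 7, 3, -1, -2, -6]

i=2: a[2] = 7-4 = 3 → [2, 7, 3, 4, 1, 4]
i=3: a[3] = 3-4 = -1 → [2, 7, 3, -1, 1, 4]
i=4: a[4] = (-1)-1 = -2 → [2, 7, 3, -1, -2, 4]
i=5: a[5] = (-2)-4 = -6 → [2, 7, 3, -1, -2, -6]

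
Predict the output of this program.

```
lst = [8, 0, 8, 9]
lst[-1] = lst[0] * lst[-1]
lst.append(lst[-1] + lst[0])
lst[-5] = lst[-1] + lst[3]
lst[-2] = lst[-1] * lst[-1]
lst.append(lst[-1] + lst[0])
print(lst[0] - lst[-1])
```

lst[-1] = lst[0]*lst[-1] = 8*9 = 72 → [8, 0, 8, 72]
append lst[-1]+lst[0] = 72+8 = 80 → [8, 0, 8, 72, 80]
lst[-5] = lst[-1]+lst[3] = 80+72 = 152 → [152, 0, 8, 72, 80]
lst[-2] = lst[-1]*lst[-1] = 80*80 = 6400 → [152, 0, 8, 6400, 80]
append lst[-1]+lst[0] = 80+152 = 232 → [152, 0, 8, 6400, 80, 232]
lst[0]-lst[-1] = 152-232 = -80

-80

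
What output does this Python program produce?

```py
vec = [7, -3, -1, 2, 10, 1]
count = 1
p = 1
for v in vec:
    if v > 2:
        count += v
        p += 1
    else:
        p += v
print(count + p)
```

v=7: >2, count = 1+7 = 8; p=2
v=-3: not >2; p=-1
v=-1: not >2; p=-2
v=2: not >2; p=0
v=10: >2, count = 8+10 = 18; p=1
v=1: not >2; p=2
count+p = 18+2 = 20

20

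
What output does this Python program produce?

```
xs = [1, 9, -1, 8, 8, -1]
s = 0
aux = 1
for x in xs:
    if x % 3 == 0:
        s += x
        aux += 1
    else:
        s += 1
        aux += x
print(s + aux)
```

x=1: not %3==0, s = 0+1 = 1; aux=2
x=9: %3==0, s = 1+9 = 10; aux=3
x=-1: not %3==0, s = 10+1 = 11; aux=2
x=8: not %3==0, s = 11+1 = 12; aux=10
x=8: not %3==0, s = 12+1 = 13; aux=18
x=-1: not %3==0, s = 13+1 = 14; aux=17
s+aux = 14+17 = 31

31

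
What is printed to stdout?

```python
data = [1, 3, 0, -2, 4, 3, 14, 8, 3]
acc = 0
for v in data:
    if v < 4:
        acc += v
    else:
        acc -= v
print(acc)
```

-18

v=1: <4, acc = 0+1 = 1
v=3: <4, acc = 1+3 = 4
v=0: <4, acc = 4+0 = 4
v=-2: <4, acc = 4+(-2) = 2
v=4: not <4, acc = 2-4 = -2
v=3: <4, acc = (-2)+3 = 1
v=14: not <4, acc = 1-14 = -13
v=8: not <4, acc = (-13)-8 = -21
v=3: <4, acc = (-21)+3 = -18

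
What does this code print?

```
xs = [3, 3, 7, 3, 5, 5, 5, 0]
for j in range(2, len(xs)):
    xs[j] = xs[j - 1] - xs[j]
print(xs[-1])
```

-22

j=2: xs[2] = 3-7 = -4 → [3, 3, -4, 3, 5, 5, 5, 0]
j=3: xs[3] = (-4)-3 = -7 → [3, 3, -4, -7, 5, 5, 5, 0]
j=4: xs[4] = (-7)-5 = -12 → [3, 3, -4, -7, -12, 5, 5, 0]
j=5: xs[5] = (-12)-5 = -17 → [3, 3, -4, -7, -12, -17, 5, 0]
j=6: xs[6] = (-17)-5 = -22 → [3, 3, -4, -7, -12, -17, -22, 0]
j=7: xs[7] = (-22)-0 = -22 → [3, 3, -4, -7, -12, -17, -22, -22]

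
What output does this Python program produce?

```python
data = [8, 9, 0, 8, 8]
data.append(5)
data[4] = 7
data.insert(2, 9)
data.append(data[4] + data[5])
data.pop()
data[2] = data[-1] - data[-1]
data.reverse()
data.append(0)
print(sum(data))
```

37

append 5 → [8, 9, 0, 8, 8, 5]
data[4] = 7 → [8, 9, 0, 8, 7, 5]
insert 9 at 2 → [8, 9, 9, 0, 8, 7, 5]
append data[4]+data[5] = 8+7 = 15 → [8, 9, 9, 0, 8, 7, 5, 15]
pop() removes 15 → [8, 9, 9, 0, 8, 7, 5]
data[2] = data[-1]-data[-1] = 5-5 = 0 → [8, 9, 0, 0, 8, 7, 5]
reverse → [5, 7, 8, 0, 0, 9, 8]
append 0 → [5, 7, 8, 0, 0, 9, 8, 0]
sum = 37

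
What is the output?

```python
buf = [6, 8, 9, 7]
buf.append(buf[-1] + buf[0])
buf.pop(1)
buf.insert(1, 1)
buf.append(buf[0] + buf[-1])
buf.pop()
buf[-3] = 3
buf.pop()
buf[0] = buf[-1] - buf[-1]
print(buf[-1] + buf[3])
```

append buf[-1]+buf[0] = 7+6 = 13 → [6, 8, 9, 7, 13]
pop(1) removes 8 → [6, 9, 7, 13]
insert 1 at 1 → [6, 1, 9, 7, 13]
append buf[0]+buf[-1] = 6+13 = 19 → [6, 1, 9, 7, 13, 19]
pop() removes 19 → [6, 1, 9, 7, 13]
buf[-3] = 3 → [6, 1, 3, 7, 13]
pop() removes 13 → [6, 1, 3, 7]
buf[0] = buf[-1]-buf[-1] = 7-7 = 0 → [0, 1, 3, 7]
buf[-1]+buf[3] = 7+7 = 14

14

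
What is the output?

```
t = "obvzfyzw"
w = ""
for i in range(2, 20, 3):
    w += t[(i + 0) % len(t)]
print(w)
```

vyozzb

i=2: add t[2]='v' → 'v'
i=5: add t[5]='y' → 'vy'
i=8: add t[0]='o' → 'vyo'
i=11: add t[3]='z' → 'vyoz'
i=14: add t[6]='z' → 'vyozz'
i=17: add t[1]='b' → 'vyozzb'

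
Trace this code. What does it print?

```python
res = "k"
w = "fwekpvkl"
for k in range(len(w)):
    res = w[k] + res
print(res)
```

lkvpkewfk

k=0: prepend 'f' → 'fk'
k=1: prepend 'w' → 'wfk'
k=2: prepend 'e' → 'ewfk'
k=3: prepend 'k' → 'kewfk'
k=4: prepend 'p' → 'pkewfk'
k=5: prepend 'v' → 'vpkewfk'
k=6: prepend 'k' → 'kvpkewfk'
k=7: prepend 'l' → 'lkvpkewfk'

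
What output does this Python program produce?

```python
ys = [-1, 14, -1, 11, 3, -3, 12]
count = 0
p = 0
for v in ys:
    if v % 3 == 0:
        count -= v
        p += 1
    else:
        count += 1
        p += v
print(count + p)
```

18

v=-1: not %3==0, count = 0+1 = 1; p=-1
v=14: not %3==0, count = 1+1 = 2; p=13
v=-1: not %3==0, count = 2+1 = 3; p=12
v=11: not %3==0, count = 3+1 = 4; p=23
v=3: %3==0, count = 4-3 = 1; p=24
v=-3: %3==0, count = 1-(-3) = 4; p=25
v=12: %3==0, count = 4-12 = -8; p=26
count+p = (-8)+26 = 18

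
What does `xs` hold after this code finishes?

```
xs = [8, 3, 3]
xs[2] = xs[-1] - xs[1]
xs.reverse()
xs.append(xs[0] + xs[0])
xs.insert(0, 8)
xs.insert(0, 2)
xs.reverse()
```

[0, 8, 3, 0, 8, 2]

xs[2] = xs[-1]-xs[1] = 3-3 = 0 → [8, 3, 0]
reverse → [0, 3, 8]
append xs[0]+xs[0] = 0+0 = 0 → [0, 3, 8, 0]
insert 8 at 0 → [8, 0, 3, 8, 0]
insert 2 at 0 → [2, 8, 0, 3, 8, 0]
reverse → [0, 8, 3, 0, 8, 2]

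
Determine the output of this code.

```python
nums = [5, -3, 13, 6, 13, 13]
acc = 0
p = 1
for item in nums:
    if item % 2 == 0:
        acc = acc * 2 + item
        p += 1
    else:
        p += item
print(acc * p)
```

item=5: not even; p=6
item=-3: not even; p=3
item=13: not even; p=16
item=6: even, acc = 0*2+6 = 6; p=17
item=13: not even; p=30
item=13: not even; p=43
acc*p = 6*43 = 258

258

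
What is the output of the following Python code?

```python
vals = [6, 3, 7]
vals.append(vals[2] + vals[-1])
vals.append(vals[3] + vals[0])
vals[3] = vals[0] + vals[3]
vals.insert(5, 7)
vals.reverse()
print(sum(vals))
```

63

append vals[2]+vals[-1] = 7+7 = 14 → [6, 3, 7, 14]
append vals[3]+vals[0] = 14+6 = 20 → [6, 3, 7, 14, 20]
vals[3] = vals[0]+vals[3] = 6+14 = 20 → [6, 3, 7, 20, 20]
insert 7 at 5 → [6, 3, 7, 20, 20, 7]
reverse → [7, 20, 20, 7, 3, 6]
sum = 63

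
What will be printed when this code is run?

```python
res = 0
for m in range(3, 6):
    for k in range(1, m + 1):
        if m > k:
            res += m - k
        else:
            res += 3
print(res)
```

m=3,k=1: 3>1, res = 0+2 = 2
m=3,k=2: 3>2, res = 2+1 = 3
m=3,k=3: not 3>3, res = 3+3 = 6
m=4,k=1: 4>1, res = 6+3 = 9
m=4,k=2: 4>2, res = 9+2 = 11
m=4,k=3: 4>3, res = 11+1 = 12
m=4,k=4: not 4>4, res = 12+3 = 15
m=5,k=1: 5>1, res = 15+4 = 19
m=5,k=2: 5>2, res = 19+3 = 22
m=5,k=3: 5>3, res = 22+2 = 24
m=5,k=4: 5>4, res = 24+1 = 25
m=5,k=5: not 5>5, res = 25+3 = 28

28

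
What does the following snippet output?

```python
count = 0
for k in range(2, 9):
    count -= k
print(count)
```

k=2: count = 0-2 = -2
k=3: count = (-2)-3 = -5
k=4: count = (-5)-4 = -9
k=5: count = (-9)-5 = -14
k=6: count = (-14)-6 = -20
k=7: count = (-20)-7 = -27
k=8: count = (-27)-8 = -35

-35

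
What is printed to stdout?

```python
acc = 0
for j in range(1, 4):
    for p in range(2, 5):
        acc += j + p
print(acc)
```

45

j=1,p=2: acc = 0+3 = 3
j=1,p=3: acc = 3+4 = 7
j=1,p=4: acc = 7+5 = 12
j=2,p=2: acc = 12+4 = 16
j=2,p=3: acc = 16+5 = 21
j=2,p=4: acc = 21+6 = 27
j=3,p=2: acc = 27+5 = 32
j=3,p=3: acc = 32+6 = 38
j=3,p=4: acc = 38+7 = 45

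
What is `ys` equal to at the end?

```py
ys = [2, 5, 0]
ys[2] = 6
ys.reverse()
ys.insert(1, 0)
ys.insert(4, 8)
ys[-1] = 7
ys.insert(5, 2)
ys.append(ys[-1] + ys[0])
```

ys[2] = 6 → [2, 5, 6]
reverse → [6, 5, 2]
insert 0 at 1 → [6, 0, 5, 2]
insert 8 at 4 → [6, 0, 5, 2, 8]
ys[-1] = 7 → [6, 0, 5, 2, 7]
insert 2 at 5 → [6, 0, 5, 2, 7, 2]
append ys[-1]+ys[0] = 2+6 = 8 → [6, 0, 5, 2, 7, 2, 8]

[6, 0, 5, 2, 7, 2, 8]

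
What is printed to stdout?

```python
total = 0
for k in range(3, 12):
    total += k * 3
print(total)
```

189

k=3: total = 0+3*3 = 9
k=4: total = 9+4*3 = 21
k=5: total = 21+5*3 = 36
k=6: total = 36+6*3 = 54
k=7: total = 54+7*3 = 75
k=8: total = 75+8*3 = 99
k=9: total = 99+9*3 = 126
k=10: total = 126+10*3 = 156
k=11: total = 156+11*3 = 189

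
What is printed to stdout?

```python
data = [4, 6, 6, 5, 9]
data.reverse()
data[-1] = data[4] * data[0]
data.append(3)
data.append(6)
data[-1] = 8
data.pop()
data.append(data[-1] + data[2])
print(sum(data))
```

74

reverse → [9, 5, 6, 6, 4]
data[-1] = data[4]*data[0] = 4*9 = 36 → [9, 5, 6, 6, 36]
append 3 → [9, 5, 6, 6, 36, 3]
append 6 → [9, 5, 6, 6, 36, 3, 6]
data[-1] = 8 → [9, 5, 6, 6, 36, 3, 8]
pop() removes 8 → [9, 5, 6, 6, 36, 3]
append data[-1]+data[2] = 3+6 = 9 → [9, 5, 6, 6, 36, 3, 9]
sum = 74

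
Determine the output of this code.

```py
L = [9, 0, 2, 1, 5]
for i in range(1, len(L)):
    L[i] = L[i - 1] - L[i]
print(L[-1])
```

1

i=1: L[1] = 9-0 = 9 → [9, 9, 2, 1, 5]
i=2: L[2] = 9-2 = 7 → [9, 9, 7, 1, 5]
i=3: L[3] = 7-1 = 6 → [9, 9, 7, 6, 5]
i=4: L[4] = 6-5 = 1 → [9, 9, 7, 6, 1]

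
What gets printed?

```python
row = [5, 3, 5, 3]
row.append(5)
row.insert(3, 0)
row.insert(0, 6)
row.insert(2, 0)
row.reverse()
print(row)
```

append 5 → [5, 3, 5, 3, 5]
insert 0 at 3 → [5, 3, 5, 0, 3, 5]
insert 6 at 0 → [6, 5, 3, 5, 0, 3, 5]
insert 0 at 2 → [6, 5, 0, 3, 5, 0, 3, 5]
reverse → [5, 3, 0, 5, 3, 0, 5, 6]

[5, 3, 0, 5, 3, 0, 5, 6]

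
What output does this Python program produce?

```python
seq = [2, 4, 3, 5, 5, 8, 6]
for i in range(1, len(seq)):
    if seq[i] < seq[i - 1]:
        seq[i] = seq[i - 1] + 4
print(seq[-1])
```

24

i=1: 4>=2, unchanged → [2, 4, 3, 5, 5, 8, 6]
i=2: 3<4, seq[2] = 4+4 = 8 → [2, 4, 8, 5, 5, 8, 6]
i=3: 5<8, seq[3] = 8+4 = 12 → [2, 4, 8, 12, 5, 8, 6]
i=4: 5<12, seq[4] = 12+4 = 16 → [2, 4, 8, 12, 16, 8, 6]
i=5: 8<16, seq[5] = 16+4 = 20 → [2, 4, 8, 12, 16, 20, 6]
i=6: 6<20, seq[6] = 20+4 = 24 → [2, 4, 8, 12, 16, 20, 24]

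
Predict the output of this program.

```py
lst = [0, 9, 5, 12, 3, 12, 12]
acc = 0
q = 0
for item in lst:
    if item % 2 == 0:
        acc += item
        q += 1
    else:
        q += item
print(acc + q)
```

item=0: even, acc = 0+0 = 0; q=1
item=9: not even; q=10
item=5: not even; q=15
item=12: even, acc = 0+12 = 12; q=16
item=3: not even; q=19
item=12: even, acc = 12+12 = 24; q=20
item=12: even, acc = 24+12 = 36; q=21
acc+q = 36+21 = 57

57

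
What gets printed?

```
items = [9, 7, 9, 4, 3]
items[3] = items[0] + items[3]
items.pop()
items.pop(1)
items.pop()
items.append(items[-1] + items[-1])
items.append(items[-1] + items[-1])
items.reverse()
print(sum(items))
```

items[3] = items[0]+items[3] = 9+4 = 13 → [9, 7, 9, 13, 3]
pop() removes 3 → [9, 7, 9, 13]
pop(1) removes 7 → [9, 9, 13]
pop() removes 13 → [9, 9]
append items[-1]+items[-1] = 9+9 = 18 → [9, 9, 18]
append items[-1]+items[-1] = 18+18 = 36 → [9, 9, 18, 36]
reverse → [36, 18, 9, 9]
sum = 72

72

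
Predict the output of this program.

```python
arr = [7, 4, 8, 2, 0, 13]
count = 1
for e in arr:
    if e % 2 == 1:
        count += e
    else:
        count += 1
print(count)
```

25

e=7: odd, count = 1+7 = 8
e=4: not odd, count = 8+1 = 9
e=8: not odd, count = 9+1 = 10
e=2: not odd, count = 10+1 = 11
e=0: not odd, count = 11+1 = 12
e=13: odd, count = 12+13 = 25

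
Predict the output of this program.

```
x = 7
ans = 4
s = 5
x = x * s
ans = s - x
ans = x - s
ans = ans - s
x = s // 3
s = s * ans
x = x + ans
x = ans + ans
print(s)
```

125

x = 7*5 = 35
ans = 5-35 = -30
ans = 35-5 = 30
ans = 30-5 = 25
x = 5//3 = 1
s = 5*25 = 125
x = 1+25 = 26
x = 25+25 = 50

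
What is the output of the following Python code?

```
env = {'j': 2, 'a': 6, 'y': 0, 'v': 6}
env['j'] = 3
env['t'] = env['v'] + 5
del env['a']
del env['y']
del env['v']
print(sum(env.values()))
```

env['j'] = 3 → {'j': 3, 'a': 6, 'y': 0, 'v': 6}
env['t'] = env['v']+5 = 11 → {'j': 3, 'a': 6, 'y': 0, 'v': 6, 't': 11}
del 'a' → {'j': 3, 'y': 0, 'v': 6, 't': 11}
del 'y' → {'j': 3, 'v': 6, 't': 11}
del 'v' → {'j': 3, 't': 11}
sum of values = 14

14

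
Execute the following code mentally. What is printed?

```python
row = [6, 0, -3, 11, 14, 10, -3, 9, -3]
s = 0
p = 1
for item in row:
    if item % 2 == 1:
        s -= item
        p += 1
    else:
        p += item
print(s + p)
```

item=6: not odd; p=7
item=0: not odd; p=7
item=-3: odd, s = 0-(-3) = 3; p=8
item=11: odd, s = 3-11 = -8; p=9
item=14: not odd; p=23
item=10: not odd; p=33
item=-3: odd, s = (-8)-(-3) = -5; p=34
item=9: odd, s = (-5)-9 = -14; p=35
item=-3: odd, s = (-14)-(-3) = -11; p=36
s+p = (-11)+36 = 25

25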